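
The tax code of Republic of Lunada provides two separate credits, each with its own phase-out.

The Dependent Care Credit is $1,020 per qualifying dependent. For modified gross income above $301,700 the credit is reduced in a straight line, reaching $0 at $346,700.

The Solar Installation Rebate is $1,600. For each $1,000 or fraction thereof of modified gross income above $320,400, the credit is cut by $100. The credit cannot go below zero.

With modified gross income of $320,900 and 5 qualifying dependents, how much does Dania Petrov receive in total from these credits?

$4,424

Dependent Care Credit: base = 5 × $1,020 = $5,100. $320,900 is $19,200 into a $45,000 phase-out range, leaving 25,800/45,000 of the credit: $5,100 × 25,800/45,000 = $2,924.
Solar Installation Rebate: income exceeds $320,400 by $500, which is 1 full-or-partial $1,000 increment; reduction = 1 × $100 = $100, leaving $1,500.
Total: $2,924 + $1,500 = $4,424.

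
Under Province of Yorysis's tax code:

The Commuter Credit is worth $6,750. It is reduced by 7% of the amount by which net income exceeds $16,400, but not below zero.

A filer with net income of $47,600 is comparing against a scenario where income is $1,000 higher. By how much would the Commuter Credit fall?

$70

At $47,600 — 7% of the $31,200 excess over $16,400 is $2,184; credit = $6,750 − $2,184 = $4,566.
At $48,600 — 7% of the $32,200 excess over $16,400 is $2,254; credit = $6,750 − $2,254 = $4,496.
Lost: $4,566 − $4,496 = $70.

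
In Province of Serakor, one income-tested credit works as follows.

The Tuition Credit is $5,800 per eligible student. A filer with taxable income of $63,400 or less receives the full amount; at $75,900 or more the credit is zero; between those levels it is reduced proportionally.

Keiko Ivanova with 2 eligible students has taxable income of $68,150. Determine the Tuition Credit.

Tuition Credit: base = 2 × $5,800 = $11,600. $68,150 is $4,750 into a $12,500 phase-out range, leaving 7,750/12,500 of the credit: $11,600 × 7,750/12,500 = $7,192.

$7,192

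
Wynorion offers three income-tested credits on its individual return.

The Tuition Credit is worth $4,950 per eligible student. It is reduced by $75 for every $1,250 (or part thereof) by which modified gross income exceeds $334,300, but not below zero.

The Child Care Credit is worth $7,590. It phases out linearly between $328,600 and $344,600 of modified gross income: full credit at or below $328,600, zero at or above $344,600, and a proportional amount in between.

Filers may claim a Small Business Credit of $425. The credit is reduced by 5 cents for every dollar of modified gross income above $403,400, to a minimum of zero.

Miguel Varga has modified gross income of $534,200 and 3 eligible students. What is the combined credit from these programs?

Tuition Credit: base = 3 × $4,950 = $14,850. income exceeds $334,300 by $199,900, which is 160 full-or-partial $1,250 increments; reduction = 160 × $75 = $12,000, leaving $2,850.
Child Care Credit: $534,200 is at or above $344,600, so the credit is $0.
Small Business Credit: 5% of the $130,800 excess over $403,400 is $6,540 ≥ base, so the credit is $0.
Total: $2,850 + $0 + $0 = $2,850.

$2,850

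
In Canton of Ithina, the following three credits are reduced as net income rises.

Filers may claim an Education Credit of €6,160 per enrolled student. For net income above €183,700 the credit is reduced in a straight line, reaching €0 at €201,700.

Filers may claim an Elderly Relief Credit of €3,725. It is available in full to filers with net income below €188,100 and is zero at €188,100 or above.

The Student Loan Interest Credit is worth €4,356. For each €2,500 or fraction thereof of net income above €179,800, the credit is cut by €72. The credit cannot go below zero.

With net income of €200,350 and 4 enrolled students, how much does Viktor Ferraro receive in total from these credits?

€5,556

Education Credit: base = 4 × €6,160 = €24,640. €200,350 is €16,650 into a €18,000 phase-out range, leaving 1,350/18,000 of the credit: €24,640 × 1,350/18,000 = €1,848.
Elderly Relief Credit: €200,350 meets or exceeds the €188,100 cutoff, so the credit is €0.
Student Loan Interest Credit: income exceeds €179,800 by €20,550, which is 9 full-or-partial €2,500 increments; reduction = 9 × €72 = €648, leaving €3,708.
Total: €1,848 + €0 + €3,708 = €5,556.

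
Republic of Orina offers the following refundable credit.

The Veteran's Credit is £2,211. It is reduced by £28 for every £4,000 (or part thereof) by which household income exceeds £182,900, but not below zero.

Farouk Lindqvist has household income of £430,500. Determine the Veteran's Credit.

Veteran's Credit: income exceeds £182,900 by £247,600, which is 62 full-or-partial £4,000 increments; reduction = 62 × £28 = £1,736, leaving £475.

£475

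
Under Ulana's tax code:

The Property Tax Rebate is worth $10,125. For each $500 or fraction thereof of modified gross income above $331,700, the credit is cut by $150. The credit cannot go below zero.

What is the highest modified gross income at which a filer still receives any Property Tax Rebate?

After 67 increments the reduction is 67 × $150 = $10,050, leaving $75; one more increment wipes it out. Increment 67 ends at excess 67 × $500 = $33,500, so the highest qualifying income is $331,700 + $33,500 = $365,200.

$365,200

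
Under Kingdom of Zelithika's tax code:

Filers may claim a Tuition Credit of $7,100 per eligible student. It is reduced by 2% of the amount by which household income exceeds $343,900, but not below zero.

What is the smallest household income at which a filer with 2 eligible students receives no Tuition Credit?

$1,053,900

Full credit = 2 × $7,100 = $14,200.
The credit falls by 2% of each dollar above $343,900, so it reaches zero when the excess is $14,200 / 2% = $710,000: income = $343,900 + $710,000 = $1,053,900.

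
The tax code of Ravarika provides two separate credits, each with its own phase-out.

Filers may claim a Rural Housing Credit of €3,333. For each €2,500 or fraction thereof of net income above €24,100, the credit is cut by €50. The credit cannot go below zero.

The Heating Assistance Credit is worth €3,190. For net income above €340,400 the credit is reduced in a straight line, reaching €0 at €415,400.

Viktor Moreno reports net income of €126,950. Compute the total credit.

€4,423

Rural Housing Credit: income exceeds €24,100 by €102,850, which is 42 full-or-partial €2,500 increments; reduction = 42 × €50 = €2,100, leaving €1,233.
Heating Assistance Credit: €126,950 is at or below the €340,400 threshold, so the full €3,190 applies.
Total: €1,233 + €3,190 = €4,423.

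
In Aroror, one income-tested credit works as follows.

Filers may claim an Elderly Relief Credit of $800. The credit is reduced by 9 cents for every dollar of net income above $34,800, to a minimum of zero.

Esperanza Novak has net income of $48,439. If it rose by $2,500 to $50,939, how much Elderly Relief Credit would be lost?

At $48,439 — 9% of the $13,639 excess over $34,800 is $1,227.51 ≥ base, so the credit is $0.
At $50,939 — 9% of the $16,139 excess over $34,800 is $1,452.51 ≥ base, so the credit is $0.
Lost: $0 − $0 = $0.

$0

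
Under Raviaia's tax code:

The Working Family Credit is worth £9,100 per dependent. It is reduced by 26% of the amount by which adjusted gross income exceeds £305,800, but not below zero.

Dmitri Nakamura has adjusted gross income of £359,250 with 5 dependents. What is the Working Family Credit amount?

£31,603

Working Family Credit: base = 5 × £9,100 = £45,500. 26% of the £53,450 excess over £305,800 is £13,897; credit = £45,500 − £13,897 = £31,603.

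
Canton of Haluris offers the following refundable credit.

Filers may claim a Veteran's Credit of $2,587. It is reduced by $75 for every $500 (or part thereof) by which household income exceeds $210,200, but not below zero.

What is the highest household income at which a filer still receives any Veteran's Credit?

After 34 increments the reduction is 34 × $75 = $2,550, leaving $37; one more increment wipes it out. Increment 34 ends at excess 34 × $500 = $17,000, so the highest qualifying income is $210,200 + $17,000 = $227,200.

$227,200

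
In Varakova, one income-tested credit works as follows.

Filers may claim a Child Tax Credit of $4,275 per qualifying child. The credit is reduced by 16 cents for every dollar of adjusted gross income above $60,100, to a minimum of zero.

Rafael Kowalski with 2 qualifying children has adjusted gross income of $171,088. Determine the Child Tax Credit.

Child Tax Credit: base = 2 × $4,275 = $8,550. 16% of the $110,988 excess over $60,100 is $17,758.08 ≥ base, so the credit is $0.

$0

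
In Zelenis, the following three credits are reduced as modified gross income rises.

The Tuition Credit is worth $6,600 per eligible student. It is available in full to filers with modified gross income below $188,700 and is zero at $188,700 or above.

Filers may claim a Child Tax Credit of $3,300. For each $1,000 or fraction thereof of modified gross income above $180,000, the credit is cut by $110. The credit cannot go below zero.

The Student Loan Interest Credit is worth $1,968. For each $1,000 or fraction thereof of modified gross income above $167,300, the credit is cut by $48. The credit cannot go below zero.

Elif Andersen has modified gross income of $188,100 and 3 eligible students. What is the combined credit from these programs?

$23,070

Tuition Credit: base = 3 × $6,600 = $19,800. $188,100 is below the $188,700 cutoff, so the full $19,800 applies.
Child Tax Credit: income exceeds $180,000 by $8,100, which is 9 full-or-partial $1,000 increments; reduction = 9 × $110 = $990, leaving $2,310.
Student Loan Interest Credit: income exceeds $167,300 by $20,800, which is 21 full-or-partial $1,000 increments; reduction = 21 × $48 = $1,008, leaving $960.
Total: $19,800 + $2,310 + $960 = $23,070.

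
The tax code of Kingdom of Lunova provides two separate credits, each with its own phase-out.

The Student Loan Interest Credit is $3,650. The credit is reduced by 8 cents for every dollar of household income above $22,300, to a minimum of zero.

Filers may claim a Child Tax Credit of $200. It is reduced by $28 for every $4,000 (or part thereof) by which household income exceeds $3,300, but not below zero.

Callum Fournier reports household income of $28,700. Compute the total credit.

$3,142

Student Loan Interest Credit: 8% of the $6,400 excess over $22,300 is $512; credit = $3,650 − $512 = $3,138.
Child Tax Credit: income exceeds $3,300 by $25,400, which is 7 full-or-partial $4,000 increments; reduction = 7 × $28 = $196, leaving $4.
Total: $3,138 + $4 = $3,142.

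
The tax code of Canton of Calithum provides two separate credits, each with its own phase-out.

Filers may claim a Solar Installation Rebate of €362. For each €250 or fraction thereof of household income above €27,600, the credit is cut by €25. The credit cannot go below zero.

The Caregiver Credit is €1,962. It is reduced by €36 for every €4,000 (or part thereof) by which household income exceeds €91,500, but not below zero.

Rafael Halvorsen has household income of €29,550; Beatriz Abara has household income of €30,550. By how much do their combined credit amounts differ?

Rafael (€29,550): Solar Installation Rebate: income exceeds €27,600 by €1,950, which is 8 full-or-partial €250 increments; reduction = 8 × €25 = €200, leaving €162. Caregiver Credit: €29,550 is at or below the €91,500 threshold, so the full €1,962 applies. total €162 + €1,962 = €2,124
Beatriz (€30,550): Solar Installation Rebate: income exceeds €27,600 by €2,950, which is 12 full-or-partial €250 increments; reduction = 12 × €25 = €300, leaving €62. Caregiver Credit: €30,550 is at or below the €91,500 threshold, so the full €1,962 applies. total €62 + €1,962 = €2,024
Difference: |€2,124 − €2,024| = €100.

€100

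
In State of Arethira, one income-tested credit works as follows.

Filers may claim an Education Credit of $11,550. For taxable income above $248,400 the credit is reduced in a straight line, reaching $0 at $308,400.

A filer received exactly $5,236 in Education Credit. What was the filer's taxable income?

$5,236 is 5,236/11,550 of the full $11,550, so 6,314/11,550 of the $60,000 range has been used: income = $248,400 + $60,000 × 6,314/11,550 = $281,200.

$281,200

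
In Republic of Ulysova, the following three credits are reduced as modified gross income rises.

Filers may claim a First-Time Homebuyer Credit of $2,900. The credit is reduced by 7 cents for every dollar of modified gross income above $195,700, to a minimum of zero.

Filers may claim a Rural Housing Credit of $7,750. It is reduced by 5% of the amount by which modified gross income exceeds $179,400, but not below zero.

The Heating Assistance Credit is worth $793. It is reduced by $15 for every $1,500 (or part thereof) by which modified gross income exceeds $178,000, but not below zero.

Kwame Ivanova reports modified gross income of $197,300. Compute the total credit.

First-Time Homebuyer Credit: 7% of the $1,600 excess over $195,700 is $112; credit = $2,900 − $112 = $2,788.
Rural Housing Credit: 5% of the $17,900 excess over $179,400 is $895; credit = $7,750 − $895 = $6,855.
Heating Assistance Credit: income exceeds $178,000 by $19,300, which is 13 full-or-partial $1,500 increments; reduction = 13 × $15 = $195, leaving $598.
Total: $2,788 + $6,855 + $598 = $10,241.

$10,241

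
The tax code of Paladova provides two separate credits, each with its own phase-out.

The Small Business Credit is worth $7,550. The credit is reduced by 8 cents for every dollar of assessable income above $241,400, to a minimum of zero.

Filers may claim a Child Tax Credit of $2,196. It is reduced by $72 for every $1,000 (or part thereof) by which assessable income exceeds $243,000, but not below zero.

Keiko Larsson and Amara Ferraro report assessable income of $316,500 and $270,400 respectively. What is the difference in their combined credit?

$3,868

Keiko ($316,500): Small Business Credit: 8% of the $75,100 excess over $241,400 is $6,008; credit = $7,550 − $6,008 = $1,542. Child Tax Credit: income exceeds $243,000 by $73,500 → 74 increments × $72 = $5,328 ≥ base, so the credit is $0. total $1,542 + $0 = $1,542
Amara ($270,400): Small Business Credit: 8% of the $29,000 excess over $241,400 is $2,320; credit = $7,550 − $2,320 = $5,230. Child Tax Credit: income exceeds $243,000 by $27,400, which is 28 full-or-partial $1,000 increments; reduction = 28 × $72 = $2,016, leaving $180. total $5,230 + $180 = $5,410
Difference: |$1,542 − $5,410| = $3,868.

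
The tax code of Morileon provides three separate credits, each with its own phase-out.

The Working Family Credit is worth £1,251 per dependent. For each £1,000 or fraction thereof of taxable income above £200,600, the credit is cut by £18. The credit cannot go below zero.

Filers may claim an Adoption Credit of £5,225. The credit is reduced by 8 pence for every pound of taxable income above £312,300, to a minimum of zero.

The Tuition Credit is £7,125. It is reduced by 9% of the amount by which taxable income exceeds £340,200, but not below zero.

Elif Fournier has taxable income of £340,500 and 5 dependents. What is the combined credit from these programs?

£13,802

Working Family Credit: base = 5 × £1,251 = £6,255. income exceeds £200,600 by £139,900, which is 140 full-or-partial £1,000 increments; reduction = 140 × £18 = £2,520, leaving £3,735.
Adoption Credit: 8% of the £28,200 excess over £312,300 is £2,256; credit = £5,225 − £2,256 = £2,969.
Tuition Credit: 9% of the £300 excess over £340,200 is £27; credit = £7,125 − £27 = £7,098.
Total: £3,735 + £2,969 + £7,098 = £13,802.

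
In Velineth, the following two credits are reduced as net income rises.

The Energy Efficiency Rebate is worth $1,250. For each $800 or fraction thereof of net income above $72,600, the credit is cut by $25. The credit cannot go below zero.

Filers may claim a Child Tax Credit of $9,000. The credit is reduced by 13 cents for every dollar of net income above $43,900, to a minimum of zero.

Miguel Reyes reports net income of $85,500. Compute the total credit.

$4,417

Energy Efficiency Rebate: income exceeds $72,600 by $12,900, which is 17 full-or-partial $800 increments; reduction = 17 × $25 = $425, leaving $825.
Child Tax Credit: 13% of the $41,600 excess over $43,900 is $5,408; credit = $9,000 − $5,408 = $3,592.
Total: $825 + $3,592 = $4,417.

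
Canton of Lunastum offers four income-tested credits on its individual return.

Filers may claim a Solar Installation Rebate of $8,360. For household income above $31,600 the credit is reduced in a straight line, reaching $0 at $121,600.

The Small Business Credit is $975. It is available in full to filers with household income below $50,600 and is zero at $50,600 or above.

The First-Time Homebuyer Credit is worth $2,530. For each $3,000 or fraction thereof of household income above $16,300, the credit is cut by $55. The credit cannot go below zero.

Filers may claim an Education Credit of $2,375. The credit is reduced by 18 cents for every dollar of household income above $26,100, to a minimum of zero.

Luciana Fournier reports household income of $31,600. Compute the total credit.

Solar Installation Rebate: $31,600 is at or below the $31,600 threshold, so the full $8,360 applies.
Small Business Credit: $31,600 is below the $50,600 cutoff, so the full $975 applies.
First-Time Homebuyer Credit: income exceeds $16,300 by $15,300, which is 6 full-or-partial $3,000 increments; reduction = 6 × $55 = $330, leaving $2,200.
Education Credit: 18% of the $5,500 excess over $26,100 is $990; credit = $2,375 − $990 = $1,385.
Total: $8,360 + $975 + $2,200 + $1,385 = $12,920.

$12,920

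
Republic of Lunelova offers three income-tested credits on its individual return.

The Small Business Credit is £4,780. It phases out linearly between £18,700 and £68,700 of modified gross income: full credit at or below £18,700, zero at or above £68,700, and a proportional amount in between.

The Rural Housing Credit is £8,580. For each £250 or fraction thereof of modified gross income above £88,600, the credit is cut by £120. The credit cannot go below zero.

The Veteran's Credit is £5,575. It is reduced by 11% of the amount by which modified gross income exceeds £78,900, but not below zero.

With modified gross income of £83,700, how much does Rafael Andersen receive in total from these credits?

Small Business Credit: £83,700 is at or above £68,700, so the credit is £0.
Rural Housing Credit: £83,700 is at or below the £88,600 threshold, so the full £8,580 applies.
Veteran's Credit: 11% of the £4,800 excess over £78,900 is £528; credit = £5,575 − £528 = £5,047.
Total: £0 + £8,580 + £5,047 = £13,627.

£13,627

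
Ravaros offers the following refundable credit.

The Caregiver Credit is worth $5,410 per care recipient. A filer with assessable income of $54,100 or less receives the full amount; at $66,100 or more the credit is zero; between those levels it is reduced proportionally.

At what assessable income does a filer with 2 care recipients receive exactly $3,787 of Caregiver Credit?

Full credit = 2 × $5,410 = $10,820.
$3,787 is 3,787/10,820 of the full $10,820, so 7,033/10,820 of the $12,000 range has been used: income = $54,100 + $12,000 × 7,033/10,820 = $61,900.

$61,900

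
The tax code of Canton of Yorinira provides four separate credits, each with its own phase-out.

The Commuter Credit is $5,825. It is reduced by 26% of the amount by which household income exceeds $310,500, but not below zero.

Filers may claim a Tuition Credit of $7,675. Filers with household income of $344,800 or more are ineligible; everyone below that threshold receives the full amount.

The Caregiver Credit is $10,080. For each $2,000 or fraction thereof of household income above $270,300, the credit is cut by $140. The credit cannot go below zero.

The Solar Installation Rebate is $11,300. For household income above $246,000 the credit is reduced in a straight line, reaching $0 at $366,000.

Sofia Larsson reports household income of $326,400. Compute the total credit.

Commuter Credit: 26% of the $15,900 excess over $310,500 is $4,134; credit = $5,825 − $4,134 = $1,691.
Tuition Credit: $326,400 is below the $344,800 cutoff, so the full $7,675 applies.
Caregiver Credit: income exceeds $270,300 by $56,100, which is 29 full-or-partial $2,000 increments; reduction = 29 × $140 = $4,060, leaving $6,020.
Solar Installation Rebate: $326,400 is $80,400 into a $120,000 phase-out range, leaving 39,600/120,000 of the credit: $11,300 × 39,600/120,000 = $3,729.
Total: $1,691 + $7,675 + $6,020 + $3,729 = $19,115.

$19,115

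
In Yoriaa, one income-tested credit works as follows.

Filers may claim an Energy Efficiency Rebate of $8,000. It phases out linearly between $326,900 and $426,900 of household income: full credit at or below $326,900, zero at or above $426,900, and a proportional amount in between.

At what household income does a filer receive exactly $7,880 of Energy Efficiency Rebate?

$328,400

$7,880 is 7,880/8,000 of the full $8,000, so 120/8,000 of the $100,000 range has been used: income = $326,900 + $100,000 × 120/8,000 = $328,400.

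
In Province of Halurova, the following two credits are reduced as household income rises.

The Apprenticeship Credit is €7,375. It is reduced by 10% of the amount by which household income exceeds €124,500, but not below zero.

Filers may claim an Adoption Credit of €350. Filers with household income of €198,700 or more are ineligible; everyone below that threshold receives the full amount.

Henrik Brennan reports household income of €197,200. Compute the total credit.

€455

Apprenticeship Credit: 10% of the €72,700 excess over €124,500 is €7,270; credit = €7,375 − €7,270 = €105.
Adoption Credit: €197,200 is below the €198,700 cutoff, so the full €350 applies.
Total: €105 + €350 = €455.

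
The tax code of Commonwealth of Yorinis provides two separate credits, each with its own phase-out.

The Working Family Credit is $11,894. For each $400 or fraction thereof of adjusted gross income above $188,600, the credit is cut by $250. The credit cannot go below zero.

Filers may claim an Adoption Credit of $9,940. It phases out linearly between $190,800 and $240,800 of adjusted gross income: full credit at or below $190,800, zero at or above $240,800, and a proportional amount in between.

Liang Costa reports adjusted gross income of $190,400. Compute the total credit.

$20,584

Working Family Credit: income exceeds $188,600 by $1,800, which is 5 full-or-partial $400 increments; reduction = 5 × $250 = $1,250, leaving $10,644.
Adoption Credit: $190,400 is at or below the $190,800 threshold, so the full $9,940 applies.
Total: $10,644 + $9,940 = $20,584.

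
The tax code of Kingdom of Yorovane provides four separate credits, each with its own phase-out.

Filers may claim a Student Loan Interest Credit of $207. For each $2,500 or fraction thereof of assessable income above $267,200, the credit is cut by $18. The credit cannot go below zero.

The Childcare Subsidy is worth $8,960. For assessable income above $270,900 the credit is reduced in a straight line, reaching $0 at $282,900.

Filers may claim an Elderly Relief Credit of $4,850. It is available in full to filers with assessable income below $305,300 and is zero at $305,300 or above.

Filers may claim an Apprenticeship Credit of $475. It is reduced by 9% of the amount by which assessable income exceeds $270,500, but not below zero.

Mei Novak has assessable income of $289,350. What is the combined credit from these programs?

$4,895

Student Loan Interest Credit: income exceeds $267,200 by $22,150, which is 9 full-or-partial $2,500 increments; reduction = 9 × $18 = $162, leaving $45.
Childcare Subsidy: $289,350 is at or above $282,900, so the credit is $0.
Elderly Relief Credit: $289,350 is below the $305,300 cutoff, so the full $4,850 applies.
Apprenticeship Credit: 9% of the $18,850 excess over $270,500 is $1,696.50 ≥ base, so the credit is $0.
Total: $45 + $0 + $4,850 + $0 = $4,895.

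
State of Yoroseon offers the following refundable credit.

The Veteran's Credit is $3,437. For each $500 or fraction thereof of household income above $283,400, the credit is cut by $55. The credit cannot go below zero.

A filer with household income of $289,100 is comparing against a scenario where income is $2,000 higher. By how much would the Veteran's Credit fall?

At $289,100 — income exceeds $283,400 by $5,700, which is 12 full-or-partial $500 increments; reduction = 12 × $55 = $660, leaving $2,777.
At $291,100 — income exceeds $283,400 by $7,700, which is 16 full-or-partial $500 increments; reduction = 16 × $55 = $880, leaving $2,557.
Lost: $2,777 − $2,557 = $220.

$220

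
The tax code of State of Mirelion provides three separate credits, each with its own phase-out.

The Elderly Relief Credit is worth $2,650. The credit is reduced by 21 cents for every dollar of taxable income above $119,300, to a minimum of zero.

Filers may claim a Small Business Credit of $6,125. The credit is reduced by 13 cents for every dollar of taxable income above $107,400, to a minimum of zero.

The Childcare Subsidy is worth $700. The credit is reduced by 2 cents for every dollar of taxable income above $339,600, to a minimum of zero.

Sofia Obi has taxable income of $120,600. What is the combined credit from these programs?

$7,486

Elderly Relief Credit: 21% of the $1,300 excess over $119,300 is $273; credit = $2,650 − $273 = $2,377.
Small Business Credit: 13% of the $13,200 excess over $107,400 is $1,716; credit = $6,125 − $1,716 = $4,409.
Childcare Subsidy: $120,600 is at or below the $339,600 threshold, so the full $700 applies.
Total: $2,377 + $4,409 + $700 = $7,486.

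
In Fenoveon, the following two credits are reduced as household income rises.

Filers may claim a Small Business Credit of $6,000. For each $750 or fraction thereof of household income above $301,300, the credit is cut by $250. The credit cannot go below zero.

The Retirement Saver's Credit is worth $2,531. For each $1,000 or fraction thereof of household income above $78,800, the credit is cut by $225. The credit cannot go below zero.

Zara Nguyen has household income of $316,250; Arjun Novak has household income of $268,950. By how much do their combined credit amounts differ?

$5,000

Zara ($316,250): Small Business Credit: income exceeds $301,300 by $14,950, which is 20 full-or-partial $750 increments; reduction = 20 × $250 = $5,000, leaving $1,000. Retirement Saver's Credit: income exceeds $78,800 by $237,450 → 238 increments × $225 = $53,550 ≥ base, so the credit is $0. total $1,000 + $0 = $1,000
Arjun ($268,950): Small Business Credit: $268,950 is at or below the $301,300 threshold, so the full $6,000 applies. Retirement Saver's Credit: income exceeds $78,800 by $190,150 → 191 increments × $225 = $42,975 ≥ base, so the credit is $0. total $6,000 + $0 = $6,000
Difference: |$1,000 − $6,000| = $5,000.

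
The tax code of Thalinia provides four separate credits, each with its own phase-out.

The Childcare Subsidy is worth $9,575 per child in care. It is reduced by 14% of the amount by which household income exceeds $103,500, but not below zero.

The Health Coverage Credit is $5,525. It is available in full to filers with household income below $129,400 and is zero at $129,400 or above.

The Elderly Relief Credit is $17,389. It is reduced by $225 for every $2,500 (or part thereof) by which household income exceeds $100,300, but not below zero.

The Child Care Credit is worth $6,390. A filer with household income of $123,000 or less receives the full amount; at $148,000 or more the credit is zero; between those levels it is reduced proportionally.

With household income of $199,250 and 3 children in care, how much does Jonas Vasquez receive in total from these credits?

Childcare Subsidy: base = 3 × $9,575 = $28,725. 14% of the $95,750 excess over $103,500 is $13,405; credit = $28,725 − $13,405 = $15,320.
Health Coverage Credit: $199,250 meets or exceeds the $129,400 cutoff, so the credit is $0.
Elderly Relief Credit: income exceeds $100,300 by $98,950, which is 40 full-or-partial $2,500 increments; reduction = 40 × $225 = $9,000, leaving $8,389.
Child Care Credit: $199,250 is at or above $148,000, so the credit is $0.
Total: $15,320 + $0 + $8,389 + $0 = $23,709.

$23,709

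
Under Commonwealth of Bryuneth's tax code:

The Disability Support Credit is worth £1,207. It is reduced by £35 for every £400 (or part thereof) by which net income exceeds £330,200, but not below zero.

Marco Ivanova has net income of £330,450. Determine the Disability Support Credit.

Disability Support Credit: income exceeds £330,200 by £250, which is 1 full-or-partial £400 increment; reduction = 1 × £35 = £35, leaving £1,172.

£1,172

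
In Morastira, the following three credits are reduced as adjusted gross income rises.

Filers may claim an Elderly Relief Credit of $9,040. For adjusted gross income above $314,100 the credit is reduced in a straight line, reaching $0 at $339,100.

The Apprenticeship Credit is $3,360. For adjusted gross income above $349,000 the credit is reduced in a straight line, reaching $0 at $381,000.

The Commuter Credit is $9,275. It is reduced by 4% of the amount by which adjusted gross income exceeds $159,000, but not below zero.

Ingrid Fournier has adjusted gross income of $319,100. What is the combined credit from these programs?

$13,463

Elderly Relief Credit: $319,100 is $5,000 into a $25,000 phase-out range, leaving 20,000/25,000 of the credit: $9,040 × 20,000/25,000 = $7,232.
Apprenticeship Credit: $319,100 is at or below the $349,000 threshold, so the full $3,360 applies.
Commuter Credit: 4% of the $160,100 excess over $159,000 is $6,404; credit = $9,275 − $6,404 = $2,871.
Total: $7,232 + $3,360 + $2,871 = $13,463.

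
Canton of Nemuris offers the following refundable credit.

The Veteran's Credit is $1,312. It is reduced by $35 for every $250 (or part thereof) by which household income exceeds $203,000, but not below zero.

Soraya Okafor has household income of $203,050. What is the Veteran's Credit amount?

Veteran's Credit: income exceeds $203,000 by $50, which is 1 full-or-partial $250 increment; reduction = 1 × $35 = $35, leaving $1,277.

$1,277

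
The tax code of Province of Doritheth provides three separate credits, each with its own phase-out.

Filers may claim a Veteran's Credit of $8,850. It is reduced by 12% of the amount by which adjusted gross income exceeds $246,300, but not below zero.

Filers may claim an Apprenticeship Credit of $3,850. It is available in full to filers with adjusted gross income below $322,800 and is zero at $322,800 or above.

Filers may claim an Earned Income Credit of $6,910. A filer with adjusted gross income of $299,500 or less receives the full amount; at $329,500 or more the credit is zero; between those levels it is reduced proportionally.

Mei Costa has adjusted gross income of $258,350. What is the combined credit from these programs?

Veteran's Credit: 12% of the $12,050 excess over $246,300 is $1,446; credit = $8,850 − $1,446 = $7,404.
Apprenticeship Credit: $258,350 is below the $322,800 cutoff, so the full $3,850 applies.
Earned Income Credit: $258,350 is at or below the $299,500 threshold, so the full $6,910 applies.
Total: $7,404 + $3,850 + $6,910 = $18,164.

$18,164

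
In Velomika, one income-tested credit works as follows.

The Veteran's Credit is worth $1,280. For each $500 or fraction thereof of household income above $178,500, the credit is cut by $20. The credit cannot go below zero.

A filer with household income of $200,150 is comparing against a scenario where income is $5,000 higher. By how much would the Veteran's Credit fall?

At $200,150 — income exceeds $178,500 by $21,650, which is 44 full-or-partial $500 increments; reduction = 44 × $20 = $880, leaving $400.
At $205,150 — income exceeds $178,500 by $26,650, which is 54 full-or-partial $500 increments; reduction = 54 × $20 = $1,080, leaving $200.
Lost: $400 − $200 = $200.

$200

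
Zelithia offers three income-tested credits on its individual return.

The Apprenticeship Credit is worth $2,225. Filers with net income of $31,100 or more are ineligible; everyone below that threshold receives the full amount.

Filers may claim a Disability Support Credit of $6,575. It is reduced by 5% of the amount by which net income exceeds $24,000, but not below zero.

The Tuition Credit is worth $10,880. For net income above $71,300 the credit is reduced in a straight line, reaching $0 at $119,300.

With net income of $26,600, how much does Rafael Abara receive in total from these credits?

$19,550

Apprenticeship Credit: $26,600 is below the $31,100 cutoff, so the full $2,225 applies.
Disability Support Credit: 5% of the $2,600 excess over $24,000 is $130; credit = $6,575 − $130 = $6,445.
Tuition Credit: $26,600 is at or below the $71,300 threshold, so the full $10,880 applies.
Total: $2,225 + $6,445 + $10,880 = $19,550.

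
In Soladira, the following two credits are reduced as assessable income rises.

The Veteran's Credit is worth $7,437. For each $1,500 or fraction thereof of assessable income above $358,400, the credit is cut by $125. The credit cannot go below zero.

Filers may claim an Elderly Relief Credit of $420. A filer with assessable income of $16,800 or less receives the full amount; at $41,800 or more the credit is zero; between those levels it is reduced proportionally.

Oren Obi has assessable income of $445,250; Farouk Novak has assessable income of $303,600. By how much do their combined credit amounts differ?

Oren ($445,250): Veteran's Credit: income exceeds $358,400 by $86,850, which is 58 full-or-partial $1,500 increments; reduction = 58 × $125 = $7,250, leaving $187. Elderly Relief Credit: $445,250 is at or above $41,800, so the credit is $0. total $187 + $0 = $187
Farouk ($303,600): Veteran's Credit: $303,600 is at or below the $358,400 threshold, so the full $7,437 applies. Elderly Relief Credit: $303,600 is at or above $41,800, so the credit is $0. total $7,437 + $0 = $7,437
Difference: |$187 − $7,437| = $7,250.

$7,250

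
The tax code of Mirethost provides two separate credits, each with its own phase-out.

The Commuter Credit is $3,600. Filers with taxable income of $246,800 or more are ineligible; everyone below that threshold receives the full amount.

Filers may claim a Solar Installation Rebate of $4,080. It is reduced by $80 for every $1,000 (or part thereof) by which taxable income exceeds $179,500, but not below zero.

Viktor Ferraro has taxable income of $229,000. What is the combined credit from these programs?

Commuter Credit: $229,000 is below the $246,800 cutoff, so the full $3,600 applies.
Solar Installation Rebate: income exceeds $179,500 by $49,500, which is 50 full-or-partial $1,000 increments; reduction = 50 × $80 = $4,000, leaving $80.
Total: $3,600 + $80 = $3,680.

$3,680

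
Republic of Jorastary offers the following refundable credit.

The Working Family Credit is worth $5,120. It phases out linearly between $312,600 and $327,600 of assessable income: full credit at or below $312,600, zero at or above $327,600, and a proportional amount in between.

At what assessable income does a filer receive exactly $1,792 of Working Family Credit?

$322,350

$1,792 is 1,792/5,120 of the full $5,120, so 3,328/5,120 of the $15,000 range has been used: income = $312,600 + $15,000 × 3,328/5,120 = $322,350.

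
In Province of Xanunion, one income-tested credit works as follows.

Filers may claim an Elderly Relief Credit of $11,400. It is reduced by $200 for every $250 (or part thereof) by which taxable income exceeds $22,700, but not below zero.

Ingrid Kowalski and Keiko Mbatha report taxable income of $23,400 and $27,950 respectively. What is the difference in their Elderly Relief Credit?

Ingrid ($23,400): Elderly Relief Credit: income exceeds $22,700 by $700, which is 3 full-or-partial $250 increments; reduction = 3 × $200 = $600, leaving $10,800.
Keiko ($27,950): Elderly Relief Credit: income exceeds $22,700 by $5,250, which is 21 full-or-partial $250 increments; reduction = 21 × $200 = $4,200, leaving $7,200.
Difference: |$10,800 − $7,200| = $3,600.

$3,600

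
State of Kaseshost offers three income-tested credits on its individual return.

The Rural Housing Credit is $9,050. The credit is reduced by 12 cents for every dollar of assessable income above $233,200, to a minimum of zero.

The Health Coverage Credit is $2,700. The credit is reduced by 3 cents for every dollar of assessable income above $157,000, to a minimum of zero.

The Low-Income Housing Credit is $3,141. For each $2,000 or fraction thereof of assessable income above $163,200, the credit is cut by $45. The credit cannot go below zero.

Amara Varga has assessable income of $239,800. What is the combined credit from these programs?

$9,860

Rural Housing Credit: 12% of the $6,600 excess over $233,200 is $792; credit = $9,050 − $792 = $8,258.
Health Coverage Credit: 3% of the $82,800 excess over $157,000 is $2,484; credit = $2,700 − $2,484 = $216.
Low-Income Housing Credit: income exceeds $163,200 by $76,600, which is 39 full-or-partial $2,000 increments; reduction = 39 × $45 = $1,755, leaving $1,386.
Total: $8,258 + $216 + $1,386 = $9,860.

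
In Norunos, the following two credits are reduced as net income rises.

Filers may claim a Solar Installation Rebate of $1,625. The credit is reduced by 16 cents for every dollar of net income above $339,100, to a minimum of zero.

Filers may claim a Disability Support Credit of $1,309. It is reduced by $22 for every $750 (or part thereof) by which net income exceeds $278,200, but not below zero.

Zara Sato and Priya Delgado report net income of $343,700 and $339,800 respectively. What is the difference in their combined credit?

Zara ($343,700): Solar Installation Rebate: 16% of the $4,600 excess over $339,100 is $736; credit = $1,625 − $736 = $889. Disability Support Credit: income exceeds $278,200 by $65,500 → 88 increments × $22 = $1,936 ≥ base, so the credit is $0. total $889 + $0 = $889
Priya ($339,800): Solar Installation Rebate: 16% of the $700 excess over $339,100 is $112; credit = $1,625 − $112 = $1,513. Disability Support Credit: income exceeds $278,200 by $61,600 → 83 increments × $22 = $1,826 ≥ base, so the credit is $0. total $1,513 + $0 = $1,513
Difference: |$889 − $1,513| = $624.

$624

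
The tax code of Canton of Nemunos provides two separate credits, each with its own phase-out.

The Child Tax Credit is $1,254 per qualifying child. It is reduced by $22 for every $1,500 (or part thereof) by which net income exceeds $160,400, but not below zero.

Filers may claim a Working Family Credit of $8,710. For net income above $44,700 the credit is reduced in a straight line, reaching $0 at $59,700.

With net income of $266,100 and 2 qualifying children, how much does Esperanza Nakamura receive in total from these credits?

$946

Child Tax Credit: base = 2 × $1,254 = $2,508. income exceeds $160,400 by $105,700, which is 71 full-or-partial $1,500 increments; reduction = 71 × $22 = $1,562, leaving $946.
Working Family Credit: $266,100 is at or above $59,700, so the credit is $0.
Total: $946 + $0 = $946.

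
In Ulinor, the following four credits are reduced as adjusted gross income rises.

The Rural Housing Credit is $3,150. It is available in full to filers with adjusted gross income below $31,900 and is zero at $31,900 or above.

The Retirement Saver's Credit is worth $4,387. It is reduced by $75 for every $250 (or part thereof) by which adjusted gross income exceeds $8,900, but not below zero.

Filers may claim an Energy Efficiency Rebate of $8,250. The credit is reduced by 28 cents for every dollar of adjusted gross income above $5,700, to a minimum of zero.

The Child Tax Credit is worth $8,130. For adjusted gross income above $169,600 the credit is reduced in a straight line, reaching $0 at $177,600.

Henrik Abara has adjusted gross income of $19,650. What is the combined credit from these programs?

$16,786

Rural Housing Credit: $19,650 is below the $31,900 cutoff, so the full $3,150 applies.
Retirement Saver's Credit: income exceeds $8,900 by $10,750, which is 43 full-or-partial $250 increments; reduction = 43 × $75 = $3,225, leaving $1,162.
Energy Efficiency Rebate: 28% of the $13,950 excess over $5,700 is $3,906; credit = $8,250 − $3,906 = $4,344.
Child Tax Credit: $19,650 is at or below the $169,600 threshold, so the full $8,130 applies.
Total: $3,150 + $1,162 + $4,344 + $8,130 = $16,786.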